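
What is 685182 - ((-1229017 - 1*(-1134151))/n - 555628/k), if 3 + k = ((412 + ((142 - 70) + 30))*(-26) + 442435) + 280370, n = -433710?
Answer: 17568672207148411/25640862915 ≈ 6.8518e+5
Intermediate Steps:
k = 709438 (k = -3 + (((412 + ((142 - 70) + 30))*(-26) + 442435) + 280370) = -3 + (((412 + (72 + 30))*(-26) + 442435) + 280370) = -3 + (((412 + 102)*(-26) + 442435) + 280370) = -3 + ((514*(-26) + 442435) + 280370) = -3 + ((-13364 + 442435) + 280370) = -3 + (429071 + 280370) = -3 + 709441 = 709438)
685182 - ((-1229017 - 1*(-1134151))/n - 555628/k) = 685182 - ((-1229017 - 1*(-1134151))/(-433710) - 555628/709438) = 685182 - ((-1229017 + 1134151)*(-1/433710) - 555628*1/709438) = 685182 - (-94866*(-1/433710) - 277814/354719) = 685182 - (15811/72285 - 277814/354719) = 685182 - 1*(-14473322881/25640862915) = 685182 + 14473322881/25640862915 = 17568672207148411/25640862915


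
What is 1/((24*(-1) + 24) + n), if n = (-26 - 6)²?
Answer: 1/1024 ≈ 0.00097656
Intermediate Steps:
n = 1024 (n = (-32)² = 1024)
1/((24*(-1) + 24) + n) = 1/((24*(-1) + 24) + 1024) = 1/((-24 + 24) + 1024) = 1/(0 + 1024) = 1/1024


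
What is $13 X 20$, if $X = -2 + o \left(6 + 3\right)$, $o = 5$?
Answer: $11180$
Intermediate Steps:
$X = 43$ ($X = -2 + 5 \left(6 + 3\right) = -2 + 5 \cdot 9 = -2 + 45 = 43$)
$13 X 20 = 13 \cdot 43 \cdot 20 = 559 \cdot 20 = 11180$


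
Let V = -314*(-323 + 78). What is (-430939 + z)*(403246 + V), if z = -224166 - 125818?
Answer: -374980482448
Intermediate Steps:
z = -349984
V = 76930 (V = -314*(-245) = 76930)
(-430939 + z)*(403246 + V) = (-430939 - 349984)*(403246 + 76930) = -780923*480176 = -374980482448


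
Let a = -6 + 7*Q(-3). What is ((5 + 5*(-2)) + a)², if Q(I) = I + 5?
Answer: 9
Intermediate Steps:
Q(I) = 5 + I
a = 8 (a = -6 + 7*(5 - 3) = -6 + 7*2 = -6 + 14 = 8)
((5 + 5*(-2)) + a)² = ((5 + 5*(-2)) + 8)² = ((5 - 10) + 8)² = (-5 + 8)² = 3² = 9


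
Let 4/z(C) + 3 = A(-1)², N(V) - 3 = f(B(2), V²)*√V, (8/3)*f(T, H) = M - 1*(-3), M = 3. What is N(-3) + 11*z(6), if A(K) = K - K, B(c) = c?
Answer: -35/3 + 9*I*√3/4 ≈ -11.667 + 3.8971*I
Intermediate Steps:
f(T, H) = 9/4 (f(T, H) = 3*(3 - 1*(-3))/8 = 3*(3 + 3)/8 = (3/8)*6 = 9/4)
A(K) = 0
N(V) = 3 + 9*√V/4
z(C) = -4/3 (z(C) = 4/(-3 + 0²) = 4/(-3 + 0) = 4/(-3) = 4*(-⅓) = -4/3)
N(-3) + 11*z(6) = (3 + 9*√(-3)/4) + 11*(-4/3) = (3 + 9*(I*√3)/4) - 44/3 = (3 + 9*I*√3/4) - 44/3 = -35/3 + 9*I*√3/4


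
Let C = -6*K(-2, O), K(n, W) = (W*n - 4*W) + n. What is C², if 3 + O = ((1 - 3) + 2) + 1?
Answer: 3600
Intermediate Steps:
O = -2 (O = -3 + (((1 - 3) + 2) + 1) = -3 + ((-2 + 2) + 1) = -3 + (0 + 1) = -3 + 1 = -2)
K(n, W) = n - 4*W + W*n (K(n, W) = (-4*W + W*n) + n = n - 4*W + W*n)
C = -60 (C = -6*(-2 - 4*(-2) - 2*(-2)) = -6*(-2 + 8 + 4) = -6*10 = -60)
C² = (-60)² = 3600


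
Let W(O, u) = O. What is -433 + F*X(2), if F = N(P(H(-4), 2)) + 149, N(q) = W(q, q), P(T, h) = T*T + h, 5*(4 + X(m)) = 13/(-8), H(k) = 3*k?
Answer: -13671/8 ≈ -1708.9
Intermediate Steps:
X(m) = -173/40 (X(m) = -4 + (13/(-8))/5 = -4 + (13*(-⅛))/5 = -4 + (⅕)*(-13/8) = -4 - 13/40 = -173/40)
P(T, h) = h + T² (P(T, h) = T² + h = h + T²)
N(q) = q
F = 295 (F = (2 + (3*(-4))²) + 149 = (2 + (-12)²) + 149 = (2 + 144) + 149 = 146 + 149 = 295)
-433 + F*X(2) = -433 + 295*(-173/40) = -433 - 10207/8 = -13671/8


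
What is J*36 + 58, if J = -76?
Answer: -2678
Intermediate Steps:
J*36 + 58 = -76*36 + 58 = -2736 + 58 = -2678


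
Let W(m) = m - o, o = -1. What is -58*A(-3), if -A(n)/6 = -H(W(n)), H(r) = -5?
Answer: 1740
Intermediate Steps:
W(m) = 1 + m (W(m) = m - 1*(-1) = m + 1 = 1 + m)
A(n) = -30 (A(n) = -(-6)*(-5) = -6*5 = -30)
-58*A(-3) = -58*(-30) = 1740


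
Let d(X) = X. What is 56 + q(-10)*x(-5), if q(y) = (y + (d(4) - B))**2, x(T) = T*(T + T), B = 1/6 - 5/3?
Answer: 2137/2 ≈ 1068.5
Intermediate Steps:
B = -3/2 (B = 1*(1/6) - 5*1/3 = 1/6 - 5/3 = -3/2 ≈ -1.5000)
x(T) = 2*T**2 (x(T) = T*(2*T) = 2*T**2)
q(y) = (11/2 + y)**2 (q(y) = (y + (4 - 1*(-3/2)))**2 = (y + (4 + 3/2))**2 = (y + 11/2)**2 = (11/2 + y)**2)
56 + q(-10)*x(-5) = 56 + ((11 + 2*(-10))**2/4)*(2*(-5)**2) = 56 + ((11 - 20)**2/4)*(2*25) = 56 + ((1/4)*(-9)**2)*50 = 56 + ((1/4)*81)*50 = 56 + (81/4)*50 = 56 + 2025/2 = 2137/2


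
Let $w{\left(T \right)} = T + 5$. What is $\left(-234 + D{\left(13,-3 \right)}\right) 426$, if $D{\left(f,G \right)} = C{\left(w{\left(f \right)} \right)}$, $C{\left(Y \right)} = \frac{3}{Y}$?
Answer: $-99613$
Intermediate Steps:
$w{\left(T \right)} = 5 + T$
$D{\left(f,G \right)} = \frac{3}{5 + f}$
$\left(-234 + D{\left(13,-3 \right)}\right) 426 = \left(-234 + \frac{3}{5 + 13}\right) 426 = \left(-234 + \frac{3}{18}\right) 426 = \left(-234 + 3 \cdot \frac{1}{18}\right) 426 = \left(-234 + \frac{1}{6}\right) 426 = \left(- \frac{1403}{6}\right) 426 = -99613$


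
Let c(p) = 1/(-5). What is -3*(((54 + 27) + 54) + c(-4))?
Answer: -2022/5 ≈ -404.40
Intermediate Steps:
c(p) = -⅕
-3*(((54 + 27) + 54) + c(-4)) = -3*(((54 + 27) + 54) - ⅕) = -3*((81 + 54) - ⅕) = -3*(135 - ⅕) = -3*674/5 = -2022/5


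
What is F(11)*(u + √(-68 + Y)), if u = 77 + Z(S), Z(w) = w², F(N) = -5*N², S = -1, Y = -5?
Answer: -47190 - 605*I*√73 ≈ -47190.0 - 5169.1*I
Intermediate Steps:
u = 78 (u = 77 + (-1)² = 77 + 1 = 78)
F(11)*(u + √(-68 + Y)) = (-5*11²)*(78 + √(-68 - 5)) = (-5*121)*(78 + √(-73)) = -605*(78 + I*√73) = -47190 - 605*I*√73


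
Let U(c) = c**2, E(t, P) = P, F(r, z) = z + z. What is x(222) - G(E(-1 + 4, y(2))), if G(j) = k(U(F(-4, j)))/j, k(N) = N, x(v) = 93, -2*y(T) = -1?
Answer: 91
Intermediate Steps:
F(r, z) = 2*z
y(T) = 1/2 (y(T) = -1/2*(-1) = 1/2)
G(j) = 4*j (G(j) = (2*j)**2/j = (4*j**2)/j = 4*j)
x(222) - G(E(-1 + 4, y(2))) = 93 - 4/2 = 93 - 1*2 = 93 - 2 = 91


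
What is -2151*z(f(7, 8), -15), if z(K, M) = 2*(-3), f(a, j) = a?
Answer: 12906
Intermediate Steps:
z(K, M) = -6
-2151*z(f(7, 8), -15) = -2151*(-6) = 12906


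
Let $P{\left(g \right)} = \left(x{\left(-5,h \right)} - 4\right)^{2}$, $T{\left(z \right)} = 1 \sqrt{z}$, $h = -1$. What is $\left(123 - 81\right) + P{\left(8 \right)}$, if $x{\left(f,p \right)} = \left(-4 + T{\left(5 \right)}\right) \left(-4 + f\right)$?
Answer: $1471 - 576 \sqrt{5} \approx 183.02$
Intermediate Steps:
$T{\left(z \right)} = \sqrt{z}$
$x{\left(f,p \right)} = \left(-4 + f\right) \left(-4 + \sqrt{5}\right)$ ($x{\left(f,p \right)} = \left(-4 + \sqrt{5}\right) \left(-4 + f\right) = \left(-4 + f\right) \left(-4 + \sqrt{5}\right)$)
$P{\left(g \right)} = \left(32 - 9 \sqrt{5}\right)^{2}$ ($P{\left(g \right)} = \left(\left(16 - -20 - 4 \sqrt{5} - 5 \sqrt{5}\right) - 4\right)^{2} = \left(\left(16 + 20 - 4 \sqrt{5} - 5 \sqrt{5}\right) - 4\right)^{2} = \left(\left(36 - 9 \sqrt{5}\right) - 4\right)^{2} = \left(32 - 9 \sqrt{5}\right)^{2}$)
$\left(123 - 81\right) + P{\left(8 \right)} = \left(123 - 81\right) + \left(1429 - 576 \sqrt{5}\right) = 42 + \left(1429 - 576 \sqrt{5}\right) = 1471 - 576 \sqrt{5}$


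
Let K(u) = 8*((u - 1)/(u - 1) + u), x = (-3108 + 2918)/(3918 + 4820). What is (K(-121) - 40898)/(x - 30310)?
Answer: 182877602/132424485 ≈ 1.3810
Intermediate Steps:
x = -95/4369 (x = -190/8738 = -190*1/8738 = -95/4369 ≈ -0.021744)
K(u) = 8 + 8*u (K(u) = 8*((-1 + u)/(-1 + u) + u) = 8*(1 + u) = 8 + 8*u)
(K(-121) - 40898)/(x - 30310) = ((8 + 8*(-121)) - 40898)/(-95/4369 - 30310) = ((8 - 968) - 40898)/(-132424485/4369) = (-960 - 40898)*(-4369/132424485) = -41858*(-4369/132424485) = 182877602/132424485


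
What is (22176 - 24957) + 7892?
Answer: 5111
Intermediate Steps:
(22176 - 24957) + 7892 = -2781 + 7892 = 5111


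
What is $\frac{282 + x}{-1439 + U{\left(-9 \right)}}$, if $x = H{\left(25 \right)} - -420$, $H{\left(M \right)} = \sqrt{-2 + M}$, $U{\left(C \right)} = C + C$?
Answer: $- \frac{702}{1457} - \frac{\sqrt{23}}{1457} \approx -0.4851$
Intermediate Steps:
$U{\left(C \right)} = 2 C$
$x = 420 + \sqrt{23}$ ($x = \sqrt{-2 + 25} - -420 = \sqrt{23} + 420 = 420 + \sqrt{23} \approx 424.8$)
$\frac{282 + x}{-1439 + U{\left(-9 \right)}} = \frac{282 + \left(420 + \sqrt{23}\right)}{-1439 + 2 \left(-9\right)} = \frac{702 + \sqrt{23}}{-1439 - 18} = \frac{702 + \sqrt{23}}{-1457} = \left(702 + \sqrt{23}\right) \left(- \frac{1}{1457}\right) = - \frac{702}{1457} - \frac{\sqrt{23}}{1457}$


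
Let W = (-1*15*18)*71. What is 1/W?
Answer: -1/19170 ≈ -5.2165e-5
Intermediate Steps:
W = -19170 (W = -15*18*71 = -270*71 = -19170)
1/W = 1/(-19170) = -1/19170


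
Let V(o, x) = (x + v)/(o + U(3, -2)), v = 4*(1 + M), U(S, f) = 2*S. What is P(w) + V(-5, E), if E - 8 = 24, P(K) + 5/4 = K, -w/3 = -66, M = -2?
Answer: 899/4 ≈ 224.75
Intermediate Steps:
w = 198 (w = -3*(-66) = 198)
P(K) = -5/4 + K
v = -4 (v = 4*(1 - 2) = 4*(-1) = -4)
E = 32 (E = 8 + 24 = 32)
V(o, x) = (-4 + x)/(6 + o) (V(o, x) = (x - 4)/(o + 2*3) = (-4 + x)/(o + 6) = (-4 + x)/(6 + o))
P(w) + V(-5, E) = (-5/4 + 198) + (-4 + 32)/(6 - 5) = 787/4 + 28/1 = 787/4 + 1*28 = 787/4 + 28 = 899/4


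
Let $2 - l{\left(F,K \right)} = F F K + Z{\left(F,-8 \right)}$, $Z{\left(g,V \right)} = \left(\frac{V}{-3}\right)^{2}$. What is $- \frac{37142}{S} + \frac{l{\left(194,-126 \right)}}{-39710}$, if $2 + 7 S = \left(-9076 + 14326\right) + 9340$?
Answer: $- \frac{25554396583}{186200190} \approx -137.24$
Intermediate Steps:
$Z{\left(g,V \right)} = \frac{V^{2}}{9}$ ($Z{\left(g,V \right)} = \left(V \left(- \frac{1}{3}\right)\right)^{2} = \left(- \frac{V}{3}\right)^{2} = \frac{V^{2}}{9}$)
$l{\left(F,K \right)} = - \frac{46}{9} - K F^{2}$ ($l{\left(F,K \right)} = 2 - \left(F F K + \frac{\left(-8\right)^{2}}{9}\right) = 2 - \left(F^{2} K + \frac{1}{9} \cdot 64\right) = 2 - \left(K F^{2} + \frac{64}{9}\right) = 2 - \left(\frac{64}{9} + K F^{2}\right) = - \frac{46}{9} - K F^{2}$)
$S = 2084$ ($S = - \frac{2}{7} + \frac{\left(-9076 + 14326\right) + 9340}{7} = - \frac{2}{7} + \frac{5250 + 9340}{7} = - \frac{2}{7} + \frac{1}{7} \cdot 14590 = - \frac{2}{7} + \frac{14590}{7} = 2084$)
$- \frac{37142}{S} + \frac{l{\left(194,-126 \right)}}{-39710} = - \frac{37142}{2084} + \frac{- \frac{46}{9} - - 126 \cdot 194^{2}}{-39710} = \left(-37142\right) \frac{1}{2084} + \left(- \frac{46}{9} - \left(-126\right) 37636\right) \left(- \frac{1}{39710}\right) = - \frac{18571}{1042} + \left(- \frac{46}{9} + 4742136\right) \left(- \frac{1}{39710}\right) = - \frac{18571}{1042} + \frac{42679178}{9} \left(- \frac{1}{39710}\right) = - \frac{18571}{1042} - \frac{21339589}{178695} = - \frac{25554396583}{186200190}$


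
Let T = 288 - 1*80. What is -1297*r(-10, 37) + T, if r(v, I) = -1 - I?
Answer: 49494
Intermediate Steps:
T = 208 (T = 288 - 80 = 208)
-1297*r(-10, 37) + T = -1297*(-1 - 1*37) + 208 = -1297*(-1 - 37) + 208 = -1297*(-38) + 208 = 49286 + 208 = 49494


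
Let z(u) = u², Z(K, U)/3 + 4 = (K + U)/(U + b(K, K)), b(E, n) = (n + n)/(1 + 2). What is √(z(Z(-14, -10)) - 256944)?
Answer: 4*I*√13502019/29 ≈ 506.83*I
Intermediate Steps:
b(E, n) = 2*n/3 (b(E, n) = (2*n)/3 = (2*n)*(⅓) = 2*n/3)
Z(K, U) = -12 + 3*(K + U)/(U + 2*K/3) (Z(K, U) = -12 + 3*((K + U)/(U + 2*K/3)) = -12 + 3*(K + U)/(U + 2*K/3))
√(z(Z(-14, -10)) - 256944) = √((3*(-9*(-10) - 5*(-14))/(2*(-14) + 3*(-10)))² - 256944) = √((3*(90 + 70)/(-28 - 30))² - 256944) = √((3*160/(-58))² - 256944) = √((3*(-1/58)*160)² - 256944) = √((-240/29)² - 256944) = √(57600/841 - 256944) = √(-216032304/841) = 4*I*√13502019/29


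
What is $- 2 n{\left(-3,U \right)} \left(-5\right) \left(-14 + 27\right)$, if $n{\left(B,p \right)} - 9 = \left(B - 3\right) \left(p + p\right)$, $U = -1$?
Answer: $2730$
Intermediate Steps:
$n{\left(B,p \right)} = 9 + 2 p \left(-3 + B\right)$ ($n{\left(B,p \right)} = 9 + \left(B - 3\right) \left(p + p\right) = 9 + \left(-3 + B\right) 2 p = 9 + 2 p \left(-3 + B\right)$)
$- 2 n{\left(-3,U \right)} \left(-5\right) \left(-14 + 27\right) = - 2 \left(9 - -6 + 2 \left(-3\right) \left(-1\right)\right) \left(-5\right) \left(-14 + 27\right) = - 2 \left(9 + 6 + 6\right) \left(-5\right) 13 = \left(-2\right) 21 \left(-5\right) 13 = \left(-42\right) \left(-5\right) 13 = 210 \cdot 13 = 2730$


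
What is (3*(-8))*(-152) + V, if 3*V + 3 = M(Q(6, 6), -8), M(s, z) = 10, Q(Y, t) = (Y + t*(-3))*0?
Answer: 10951/3 ≈ 3650.3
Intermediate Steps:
Q(Y, t) = 0 (Q(Y, t) = (Y - 3*t)*0 = 0)
V = 7/3 (V = -1 + (⅓)*10 = -1 + 10/3 = 7/3 ≈ 2.3333)
(3*(-8))*(-152) + V = (3*(-8))*(-152) + 7/3 = -24*(-152) + 7/3 = 3648 + 7/3 = 10951/3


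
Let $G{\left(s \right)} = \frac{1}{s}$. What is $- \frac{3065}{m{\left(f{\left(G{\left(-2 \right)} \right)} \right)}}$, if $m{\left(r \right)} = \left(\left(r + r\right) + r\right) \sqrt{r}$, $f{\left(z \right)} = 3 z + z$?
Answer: $- \frac{3065 i \sqrt{2}}{12} \approx - 361.21 i$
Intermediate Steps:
$f{\left(z \right)} = 4 z$
$m{\left(r \right)} = 3 r^{\frac{3}{2}}$ ($m{\left(r \right)} = \left(2 r + r\right) \sqrt{r} = 3 r \sqrt{r} = 3 r^{\frac{3}{2}}$)
$- \frac{3065}{m{\left(f{\left(G{\left(-2 \right)} \right)} \right)}} = - \frac{3065}{3 \left(\frac{4}{-2}\right)^{\frac{3}{2}}} = - \frac{3065}{3 \left(4 \left(- \frac{1}{2}\right)\right)^{\frac{3}{2}}} = - \frac{3065}{3 \left(-2\right)^{\frac{3}{2}}} = - \frac{3065}{3 \left(- 2 i \sqrt{2}\right)} = - \frac{3065}{\left(-6\right) i \sqrt{2}} = - 3065 \frac{i \sqrt{2}}{12} = - \frac{3065 i \sqrt{2}}{12}$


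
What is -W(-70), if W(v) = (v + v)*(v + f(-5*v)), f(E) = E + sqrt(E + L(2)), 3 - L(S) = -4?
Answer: 39200 + 140*sqrt(357) ≈ 41845.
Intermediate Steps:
L(S) = 7 (L(S) = 3 - 1*(-4) = 3 + 4 = 7)
f(E) = E + sqrt(7 + E) (f(E) = E + sqrt(E + 7) = E + sqrt(7 + E))
W(v) = 2*v*(sqrt(7 - 5*v) - 4*v) (W(v) = (v + v)*(v + (-5*v + sqrt(7 - 5*v))) = (2*v)*(v + (sqrt(7 - 5*v) - 5*v)) = (2*v)*(sqrt(7 - 5*v) - 4*v) = 2*v*(sqrt(7 - 5*v) - 4*v))
-W(-70) = -2*(-70)*(sqrt(7 - 5*(-70)) - 4*(-70)) = -2*(-70)*(sqrt(7 + 350) + 280) = -2*(-70)*(sqrt(357) + 280) = -2*(-70)*(280 + sqrt(357)) = -(-39200 - 140*sqrt(357)) = 39200 + 140*sqrt(357)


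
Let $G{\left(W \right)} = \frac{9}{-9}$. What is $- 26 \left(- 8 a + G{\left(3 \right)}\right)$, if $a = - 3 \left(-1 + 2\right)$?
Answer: $-598$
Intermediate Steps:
$a = -3$ ($a = \left(-3\right) 1 = -3$)
$G{\left(W \right)} = -1$ ($G{\left(W \right)} = 9 \left(- \frac{1}{9}\right) = -1$)
$- 26 \left(- 8 a + G{\left(3 \right)}\right) = - 26 \left(\left(-8\right) \left(-3\right) - 1\right) = - 26 \left(24 - 1\right) = \left(-26\right) 23 = -598$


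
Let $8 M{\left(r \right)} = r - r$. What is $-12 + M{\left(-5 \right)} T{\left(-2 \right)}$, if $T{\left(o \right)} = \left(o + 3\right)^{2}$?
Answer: $-12$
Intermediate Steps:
$M{\left(r \right)} = 0$ ($M{\left(r \right)} = \frac{r - r}{8} = \frac{1}{8} \cdot 0 = 0$)
$T{\left(o \right)} = \left(3 + o\right)^{2}$
$-12 + M{\left(-5 \right)} T{\left(-2 \right)} = -12 + 0 \left(3 - 2\right)^{2} = -12 + 0 \cdot 1^{2} = -12 + 0 \cdot 1 = -12 + 0 = -12$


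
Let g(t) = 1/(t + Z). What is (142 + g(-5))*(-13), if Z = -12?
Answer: -31369/17 ≈ -1845.2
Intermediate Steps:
g(t) = 1/(-12 + t) (g(t) = 1/(t - 12) = 1/(-12 + t))
(142 + g(-5))*(-13) = (142 + 1/(-12 - 5))*(-13) = (142 + 1/(-17))*(-13) = (142 - 1/17)*(-13) = (2413/17)*(-13) = -31369/17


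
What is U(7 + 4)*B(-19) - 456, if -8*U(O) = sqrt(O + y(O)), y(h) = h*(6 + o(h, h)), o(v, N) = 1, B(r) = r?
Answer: -456 + 19*sqrt(22)/4 ≈ -433.72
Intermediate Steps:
y(h) = 7*h (y(h) = h*(6 + 1) = h*7 = 7*h)
U(O) = -sqrt(2)*sqrt(O)/4 (U(O) = -sqrt(O + 7*O)/8 = -2*sqrt(2)*sqrt(O)/8 = -sqrt(2)*sqrt(O)/4)
U(7 + 4)*B(-19) - 456 = -sqrt(2)*sqrt(7 + 4)/4*(-19) - 456 = -sqrt(2)*sqrt(11)/4*(-19) - 456 = -sqrt(22)/4*(-19) - 456 = 19*sqrt(22)/4 - 456 = -456 + 19*sqrt(22)/4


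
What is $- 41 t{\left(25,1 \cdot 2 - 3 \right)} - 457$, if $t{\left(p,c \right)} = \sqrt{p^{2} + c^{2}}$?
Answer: $-457 - 41 \sqrt{626} \approx -1482.8$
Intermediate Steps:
$t{\left(p,c \right)} = \sqrt{c^{2} + p^{2}}$
$- 41 t{\left(25,1 \cdot 2 - 3 \right)} - 457 = - 41 \sqrt{\left(1 \cdot 2 - 3\right)^{2} + 25^{2}} - 457 = - 41 \sqrt{\left(2 - 3\right)^{2} + 625} + \left(-751 + 294\right) = - 41 \sqrt{\left(-1\right)^{2} + 625} - 457 = - 41 \sqrt{1 + 625} - 457 = - 41 \sqrt{626} - 457 = -457 - 41 \sqrt{626}$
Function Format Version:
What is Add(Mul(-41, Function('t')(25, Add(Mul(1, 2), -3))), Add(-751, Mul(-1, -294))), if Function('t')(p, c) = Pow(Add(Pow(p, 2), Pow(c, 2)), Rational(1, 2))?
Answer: Add(-457, Mul(-41, Pow(626, Rational(1, 2)))) ≈ -1482.8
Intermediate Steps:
Function('t')(p, c) = Pow(Add(Pow(c, 2), Pow(p, 2)), Rational(1, 2))
Add(Mul(-41, Function('t')(25, Add(Mul(1, 2), -3))), Add(-751, Mul(-1, -294))) = Add(Mul(-41, Pow(Add(Pow(Add(Mul(1, 2), -3), 2), Pow(25, 2)), Rational(1, 2))), Add(-751, Mul(-1, -294))) = Add(Mul(-41, Pow(Add(Pow(Add(2, -3), 2), 625), Rational(1, 2))), Add(-751, 294)) = Add(Mul(-41, Pow(Add(Pow(-1, 2), 625), Rational(1, 2))), -457) = Add(Mul(-41, Pow(Add(1, 625), Rational(1, 2))), -457) = Add(Mul(-41, Pow(626, Rational(1, 2))), -457) = Add(-457, Mul(-41, Pow(626, Rational(1, 2))))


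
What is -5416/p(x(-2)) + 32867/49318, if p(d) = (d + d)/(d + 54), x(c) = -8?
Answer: 767963445/49318 ≈ 15572.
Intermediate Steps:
p(d) = 2*d/(54 + d) (p(d) = (2*d)/(54 + d) = 2*d/(54 + d))
-5416/p(x(-2)) + 32867/49318 = -5416/(2*(-8)/(54 - 8)) + 32867/49318 = -5416/(2*(-8)/46) + 32867*(1/49318) = -5416/(2*(-8)*(1/46)) + 32867/49318 = -5416/(-8/23) + 32867/49318 = -5416*(-23/8) + 32867/49318 = 15571 + 32867/49318 = 767963445/49318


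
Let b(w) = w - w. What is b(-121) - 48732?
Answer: -48732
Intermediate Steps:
b(w) = 0
b(-121) - 48732 = 0 - 48732 = -48732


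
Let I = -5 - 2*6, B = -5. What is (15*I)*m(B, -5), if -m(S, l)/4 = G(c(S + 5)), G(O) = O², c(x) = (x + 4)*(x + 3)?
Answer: 146880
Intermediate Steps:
c(x) = (3 + x)*(4 + x) (c(x) = (4 + x)*(3 + x) = (3 + x)*(4 + x))
m(S, l) = -4*(47 + (5 + S)² + 7*S)² (m(S, l) = -4*(12 + (S + 5)² + 7*(S + 5))² = -4*(12 + (5 + S)² + 7*(5 + S))² = -4*(12 + (5 + S)² + (35 + 7*S))² = -4*(47 + (5 + S)² + 7*S)²)
I = -17 (I = -5 - 12 = -17)
(15*I)*m(B, -5) = (15*(-17))*(-4*(47 + (5 - 5)² + 7*(-5))²) = -(-1020)*(47 + 0² - 35)² = -(-1020)*(47 + 0 - 35)² = -(-1020)*12² = -(-1020)*144 = -255*(-576) = 146880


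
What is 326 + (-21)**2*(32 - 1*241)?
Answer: -91843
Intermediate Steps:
326 + (-21)**2*(32 - 1*241) = 326 + 441*(32 - 241) = 326 + 441*(-209) = 326 - 92169 = -91843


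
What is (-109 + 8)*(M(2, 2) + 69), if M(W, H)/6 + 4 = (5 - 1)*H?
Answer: -9393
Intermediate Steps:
M(W, H) = -24 + 24*H (M(W, H) = -24 + 6*((5 - 1)*H) = -24 + 6*(4*H) = -24 + 24*H)
(-109 + 8)*(M(2, 2) + 69) = (-109 + 8)*((-24 + 24*2) + 69) = -101*((-24 + 48) + 69) = -101*(24 + 69) = -101*93 = -9393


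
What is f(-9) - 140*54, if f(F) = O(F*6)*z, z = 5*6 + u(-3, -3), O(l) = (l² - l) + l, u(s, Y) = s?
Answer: 71172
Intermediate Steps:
O(l) = l²
z = 27 (z = 5*6 - 3 = 30 - 3 = 27)
f(F) = 972*F² (f(F) = (F*6)²*27 = (6*F)²*27 = (36*F²)*27 = 972*F²)
f(-9) - 140*54 = 972*(-9)² - 140*54 = 972*81 - 7560 = 78732 - 7560 = 71172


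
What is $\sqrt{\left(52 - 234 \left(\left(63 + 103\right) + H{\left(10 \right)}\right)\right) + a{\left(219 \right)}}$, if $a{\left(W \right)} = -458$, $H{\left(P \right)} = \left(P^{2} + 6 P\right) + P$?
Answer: $i \sqrt{79030} \approx 281.12 i$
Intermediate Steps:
$H{\left(P \right)} = P^{2} + 7 P$
$\sqrt{\left(52 - 234 \left(\left(63 + 103\right) + H{\left(10 \right)}\right)\right) + a{\left(219 \right)}} = \sqrt{\left(52 - 234 \left(\left(63 + 103\right) + 10 \left(7 + 10\right)\right)\right) - 458} = \sqrt{\left(52 - 234 \left(166 + 10 \cdot 17\right)\right) - 458} = \sqrt{\left(52 - 234 \left(166 + 170\right)\right) - 458} = \sqrt{\left(52 - 78624\right) - 458} = \sqrt{-78572 - 458} = \sqrt{-79030} = i \sqrt{79030}$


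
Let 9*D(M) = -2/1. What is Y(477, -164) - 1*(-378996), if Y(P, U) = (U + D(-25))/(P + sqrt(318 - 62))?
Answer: 1681603774/4437 ≈ 3.7900e+5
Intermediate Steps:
D(M) = -2/9 (D(M) = (-2/1)/9 = (-2*1)/9 = (1/9)*(-2) = -2/9)
Y(P, U) = (-2/9 + U)/(16 + P) (Y(P, U) = (U - 2/9)/(P + sqrt(318 - 62)) = (-2/9 + U)/(P + sqrt(256)) = (-2/9 + U)/(P + 16) = (-2/9 + U)/(16 + P))
Y(477, -164) - 1*(-378996) = (-2/9 - 164)/(16 + 477) - 1*(-378996) = -1478/9/493 + 378996 = (1/493)*(-1478/9) + 378996 = -1478/4437 + 378996 = 1681603774/4437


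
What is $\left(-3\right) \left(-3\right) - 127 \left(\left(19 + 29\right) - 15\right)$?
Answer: $-4182$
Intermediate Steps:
$\left(-3\right) \left(-3\right) - 127 \left(\left(19 + 29\right) - 15\right) = 9 - 127 \left(48 - 15\right) = 9 - 4191 = -4182$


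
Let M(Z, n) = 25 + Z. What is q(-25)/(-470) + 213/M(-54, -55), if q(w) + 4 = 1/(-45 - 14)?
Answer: -5899617/804170 ≈ -7.3363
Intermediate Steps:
q(w) = -237/59 (q(w) = -4 + 1/(-45 - 14) = -4 + 1/(-59) = -4 - 1/59 = -237/59)
q(-25)/(-470) + 213/M(-54, -55) = -237/59/(-470) + 213/(25 - 54) = -237/59*(-1/470) + 213/(-29) = 237/27730 + 213*(-1/29) = 237/27730 - 213/29 = -5899617/804170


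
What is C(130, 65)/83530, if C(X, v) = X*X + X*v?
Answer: 2535/8353 ≈ 0.30348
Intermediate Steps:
C(X, v) = X² + X*v
C(130, 65)/83530 = (130*(130 + 65))/83530 = (130*195)*(1/83530) = 25350*(1/83530) = 2535/8353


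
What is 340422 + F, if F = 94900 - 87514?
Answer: 347808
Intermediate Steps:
F = 7386
340422 + F = 340422 + 7386 = 347808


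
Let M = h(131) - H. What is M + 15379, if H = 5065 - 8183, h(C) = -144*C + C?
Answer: -236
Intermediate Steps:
h(C) = -143*C
H = -3118
M = -15615 (M = -143*131 - 1*(-3118) = -18733 + 3118 = -15615)
M + 15379 = -15615 + 15379 = -236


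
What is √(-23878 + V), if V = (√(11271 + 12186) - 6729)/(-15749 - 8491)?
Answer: √(-876875926365 - 1515*√23457)/6060 ≈ 154.52*I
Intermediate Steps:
V = 2243/8080 - √23457/24240 (V = (√23457 - 6729)/(-24240) = (-6729 + √23457)*(-1/24240) = 2243/8080 - √23457/24240 ≈ 0.27128)
√(-23878 + V) = √(-23878 + (2243/8080 - √23457/24240)) = √(-192931997/8080 - √23457/24240)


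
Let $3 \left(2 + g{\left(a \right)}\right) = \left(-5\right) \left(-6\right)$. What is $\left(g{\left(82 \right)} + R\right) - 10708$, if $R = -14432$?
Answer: $-25132$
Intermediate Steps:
$g{\left(a \right)} = 8$ ($g{\left(a \right)} = -2 + \frac{\left(-5\right) \left(-6\right)}{3} = -2 + \frac{1}{3} \cdot 30 = -2 + 10 = 8$)
$\left(g{\left(82 \right)} + R\right) - 10708 = \left(8 - 14432\right) - 10708 = -14424 - 10708 = -25132$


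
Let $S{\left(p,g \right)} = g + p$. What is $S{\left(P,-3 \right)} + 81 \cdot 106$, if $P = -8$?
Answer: $8575$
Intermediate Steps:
$S{\left(P,-3 \right)} + 81 \cdot 106 = \left(-3 - 8\right) + 81 \cdot 106 = -11 + 8586 = 8575$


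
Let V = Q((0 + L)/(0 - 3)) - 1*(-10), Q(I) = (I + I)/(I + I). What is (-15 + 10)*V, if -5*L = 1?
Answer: -55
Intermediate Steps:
L = -⅕ (L = -⅕*1 = -⅕ ≈ -0.20000)
Q(I) = 1 (Q(I) = (2*I)/((2*I)) = (2*I)*(1/(2*I)) = 1)
V = 11 (V = 1 - 1*(-10) = 1 + 10 = 11)
(-15 + 10)*V = (-15 + 10)*11 = -5*11 = -55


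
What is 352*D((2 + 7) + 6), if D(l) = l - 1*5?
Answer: 3520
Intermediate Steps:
D(l) = -5 + l (D(l) = l - 5 = -5 + l)
352*D((2 + 7) + 6) = 352*(-5 + ((2 + 7) + 6)) = 352*(-5 + (9 + 6)) = 352*(-5 + 15) = 352*10 = 3520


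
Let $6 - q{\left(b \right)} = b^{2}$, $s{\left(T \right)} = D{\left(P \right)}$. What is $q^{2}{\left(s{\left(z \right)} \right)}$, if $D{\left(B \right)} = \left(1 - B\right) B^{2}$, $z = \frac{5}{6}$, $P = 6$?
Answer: $1049371236$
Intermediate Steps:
$z = \frac{5}{6}$ ($z = 5 \cdot \frac{1}{6} = \frac{5}{6} \approx 0.83333$)
$D{\left(B \right)} = B^{2} \left(1 - B\right)$
$s{\left(T \right)} = -180$ ($s{\left(T \right)} = 6^{2} \left(1 - 6\right) = 36 \left(1 - 6\right) = 36 \left(-5\right) = -180$)
$q{\left(b \right)} = 6 - b^{2}$
$q^{2}{\left(s{\left(z \right)} \right)} = \left(6 - \left(-180\right)^{2}\right)^{2} = \left(6 - 32400\right)^{2} = \left(-32394\right)^{2} = 1049371236$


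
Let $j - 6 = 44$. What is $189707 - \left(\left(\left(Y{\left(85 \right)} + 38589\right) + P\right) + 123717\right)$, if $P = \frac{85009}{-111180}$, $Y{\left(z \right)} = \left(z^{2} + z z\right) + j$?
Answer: $\frac{1434418189}{111180} \approx 12902.0$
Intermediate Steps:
$j = 50$ ($j = 6 + 44 = 50$)
$Y{\left(z \right)} = 50 + 2 z^{2}$ ($Y{\left(z \right)} = \left(z^{2} + z z\right) + 50 = \left(z^{2} + z^{2}\right) + 50 = 2 z^{2} + 50 = 50 + 2 z^{2}$)
$P = - \frac{85009}{111180}$ ($P = 85009 \left(- \frac{1}{111180}\right) = - \frac{85009}{111180} \approx -0.76461$)
$189707 - \left(\left(\left(Y{\left(85 \right)} + 38589\right) + P\right) + 123717\right) = 189707 - \left(\left(\left(\left(50 + 2 \cdot 85^{2}\right) + 38589\right) - \frac{85009}{111180}\right) + 123717\right) = 189707 - \left(\left(\left(\left(50 + 2 \cdot 7225\right) + 38589\right) - \frac{85009}{111180}\right) + 123717\right) = 189707 - \left(\left(\left(\left(50 + 14450\right) + 38589\right) - \frac{85009}{111180}\right) + 123717\right) = 189707 - \left(\left(\left(14500 + 38589\right) - \frac{85009}{111180}\right) + 123717\right) = 189707 - \left(\left(53089 - \frac{85009}{111180}\right) + 123717\right) = 189707 - \left(\frac{5902350011}{111180} + 123717\right) = 189707 - \frac{19657206071}{111180} = \frac{1434418189}{111180}$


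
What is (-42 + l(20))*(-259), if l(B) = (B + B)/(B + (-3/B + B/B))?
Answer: 4328926/417 ≈ 10381.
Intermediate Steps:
l(B) = 2*B/(1 + B - 3/B) (l(B) = (2*B)/(B + (-3/B + 1)) = (2*B)/(B + (1 - 3/B)) = (2*B)/(1 + B - 3/B) = 2*B/(1 + B - 3/B))
(-42 + l(20))*(-259) = (-42 + 2*20**2/(-3 + 20 + 20**2))*(-259) = (-42 + 2*400/(-3 + 20 + 400))*(-259) = (-42 + 2*400/417)*(-259) = (-42 + 2*400*(1/417))*(-259) = (-42 + 800/417)*(-259) = -16714/417*(-259) = 4328926/417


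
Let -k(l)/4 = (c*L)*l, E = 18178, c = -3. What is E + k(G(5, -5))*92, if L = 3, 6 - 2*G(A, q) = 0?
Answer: 28114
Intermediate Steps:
G(A, q) = 3 (G(A, q) = 3 - ½*0 = 3 + 0 = 3)
k(l) = 36*l (k(l) = -4*(-3*3)*l = -(-36)*l = 36*l)
E + k(G(5, -5))*92 = 18178 + (36*3)*92 = 18178 + 108*92 = 18178 + 9936 = 28114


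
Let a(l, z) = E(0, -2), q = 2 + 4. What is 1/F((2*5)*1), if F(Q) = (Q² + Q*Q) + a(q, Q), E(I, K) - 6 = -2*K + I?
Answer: 1/210 ≈ 0.0047619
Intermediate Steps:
E(I, K) = 6 + I - 2*K (E(I, K) = 6 + (-2*K + I) = 6 + (I - 2*K) = 6 + I - 2*K)
q = 6
a(l, z) = 10 (a(l, z) = 6 + 0 - 2*(-2) = 6 + 0 + 4 = 10)
F(Q) = 10 + 2*Q² (F(Q) = (Q² + Q*Q) + 10 = (Q² + Q²) + 10 = 2*Q² + 10 = 10 + 2*Q²)
1/F((2*5)*1) = 1/(10 + 2*((2*5)*1)²) = 1/(10 + 2*(10*1)²) = 1/(10 + 2*10²) = 1/(10 + 2*100) = 1/(10 + 200) = 1/210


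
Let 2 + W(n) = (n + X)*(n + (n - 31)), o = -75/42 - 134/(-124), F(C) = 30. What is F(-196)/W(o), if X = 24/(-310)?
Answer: 7063350/5500127 ≈ 1.2842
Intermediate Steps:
X = -12/155 (X = 24*(-1/310) = -12/155 ≈ -0.077419)
o = -153/217 (o = -75*1/42 - 134*(-1/124) = -25/14 + 67/62 = -153/217 ≈ -0.70507)
W(n) = -2 + (-31 + 2*n)*(-12/155 + n) (W(n) = -2 + (n - 12/155)*(n + (n - 31)) = -2 + (-12/155 + n)*(n + (-31 + n)) = -2 + (-12/155 + n)*(-31 + 2*n) = -2 + (-31 + 2*n)*(-12/155 + n))
F(-196)/W(o) = 30/(2/5 + 2*(-153/217)**2 - 4829/155*(-153/217)) = 30/(2/5 + 2*(23409/47089) + 738837/33635) = 30/(2/5 + 46818/47089 + 738837/33635) = 30/(5500127/235445) = 30*(235445/5500127) = 7063350/5500127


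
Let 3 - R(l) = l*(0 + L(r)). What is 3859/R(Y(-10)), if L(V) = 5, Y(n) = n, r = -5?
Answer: 3859/53 ≈ 72.811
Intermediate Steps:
R(l) = 3 - 5*l (R(l) = 3 - l*(0 + 5) = 3 - l*5 = 3 - 5*l)
3859/R(Y(-10)) = 3859/(3 - 5*(-10)) = 3859/(3 + 50) = 3859/53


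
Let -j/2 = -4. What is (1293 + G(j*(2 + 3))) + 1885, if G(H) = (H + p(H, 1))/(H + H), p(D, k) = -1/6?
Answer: 1525679/480 ≈ 3178.5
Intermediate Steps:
j = 8 (j = -2*(-4) = 8)
p(D, k) = -1/6 (p(D, k) = -1*1/6 = -1/6)
G(H) = (-1/6 + H)/(2*H) (G(H) = (H - 1/6)/(H + H) = (-1/6 + H)/((2*H)) = (-1/6 + H)*(1/(2*H)) = (-1/6 + H)/(2*H))
(1293 + G(j*(2 + 3))) + 1885 = (1293 + (-1 + 6*(8*(2 + 3)))/(12*((8*(2 + 3))))) + 1885 = (1293 + (-1 + 6*(8*5))/(12*((8*5)))) + 1885 = (1293 + (1/12)*(-1 + 6*40)/40) + 1885 = (1293 + (1/12)*(1/40)*(-1 + 240)) + 1885 = (1293 + (1/12)*(1/40)*239) + 1885 = (1293 + 239/480) + 1885 = 620879/480 + 1885 = 1525679/480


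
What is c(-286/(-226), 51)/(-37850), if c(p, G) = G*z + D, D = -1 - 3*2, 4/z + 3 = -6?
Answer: 89/113550 ≈ 0.00078380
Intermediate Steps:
z = -4/9 (z = 4/(-3 - 6) = 4/(-9) = 4*(-⅑) = -4/9 ≈ -0.44444)
D = -7 (D = -1 - 6 = -7)
c(p, G) = -7 - 4*G/9 (c(p, G) = G*(-4/9) - 7 = -4*G/9 - 7 = -7 - 4*G/9)
c(-286/(-226), 51)/(-37850) = (-7 - 4/9*51)/(-37850) = (-7 - 68/3)*(-1/37850) = -89/3*(-1/37850) = 89/113550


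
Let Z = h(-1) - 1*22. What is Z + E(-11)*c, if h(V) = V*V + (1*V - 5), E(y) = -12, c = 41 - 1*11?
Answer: -387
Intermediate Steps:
c = 30 (c = 41 - 11 = 30)
h(V) = -5 + V + V² (h(V) = V² + (V - 5) = V² + (-5 + V) = -5 + V + V²)
Z = -27 (Z = (-5 - 1 + (-1)²) - 1*22 = (-5 - 1 + 1) - 22 = -5 - 22 = -27)
Z + E(-11)*c = -27 - 12*30 = -27 - 360 = -387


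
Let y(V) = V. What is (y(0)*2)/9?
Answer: 0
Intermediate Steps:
(y(0)*2)/9 = (0*2)/9 = 0*(⅑) = 0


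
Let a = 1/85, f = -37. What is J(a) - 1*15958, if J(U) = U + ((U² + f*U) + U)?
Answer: -115299524/7225 ≈ -15958.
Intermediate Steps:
a = 1/85 (a = 1*(1/85) = 1/85 ≈ 0.011765)
J(U) = U² - 35*U (J(U) = U + ((U² - 37*U) + U) = U + (U² - 36*U) = U² - 35*U)
J(a) - 1*15958 = (-35 + 1/85)/85 - 1*15958 = (1/85)*(-2974/85) - 15958 = -2974/7225 - 15958 = -115299524/7225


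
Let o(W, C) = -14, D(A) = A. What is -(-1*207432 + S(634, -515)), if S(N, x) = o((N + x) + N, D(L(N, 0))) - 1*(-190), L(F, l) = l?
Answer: 207256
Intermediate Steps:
S(N, x) = 176 (S(N, x) = -14 - 1*(-190) = -14 + 190 = 176)
-(-1*207432 + S(634, -515)) = -(-1*207432 + 176) = -(-207432 + 176) = -1*(-207256) = 207256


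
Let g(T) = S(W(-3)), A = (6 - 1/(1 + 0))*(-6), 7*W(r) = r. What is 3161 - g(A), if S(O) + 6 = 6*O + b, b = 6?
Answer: 22145/7 ≈ 3163.6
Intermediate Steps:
W(r) = r/7
S(O) = 6*O (S(O) = -6 + (6*O + 6) = -6 + (6 + 6*O) = 6*O)
A = -30 (A = (6 - 1/1)*(-6) = (6 - 1*1)*(-6) = (6 - 1)*(-6) = 5*(-6) = -30)
g(T) = -18/7 (g(T) = 6*((⅐)*(-3)) = 6*(-3/7) = -18/7)
3161 - g(A) = 3161 - 1*(-18/7) = 3161 + 18/7 = 22145/7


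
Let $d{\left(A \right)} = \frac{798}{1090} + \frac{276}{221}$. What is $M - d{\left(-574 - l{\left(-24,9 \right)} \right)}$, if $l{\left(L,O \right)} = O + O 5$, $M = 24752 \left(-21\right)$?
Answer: $- \frac{62606586039}{120445} \approx -5.1979 \cdot 10^{5}$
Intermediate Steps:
$M = -519792$
$l{\left(L,O \right)} = 6 O$ ($l{\left(L,O \right)} = O + 5 O = 6 O$)
$d{\left(A \right)} = \frac{238599}{120445}$ ($d{\left(A \right)} = 798 \cdot \frac{1}{1090} + 276 \cdot \frac{1}{221} = \frac{399}{545} + \frac{276}{221} = \frac{238599}{120445}$)
$M - d{\left(-574 - l{\left(-24,9 \right)} \right)} = -519792 - \frac{238599}{120445} = - \frac{62606586039}{120445}$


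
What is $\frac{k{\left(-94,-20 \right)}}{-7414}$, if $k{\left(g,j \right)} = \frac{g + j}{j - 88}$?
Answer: $- \frac{19}{133452} \approx -0.00014237$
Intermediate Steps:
$k{\left(g,j \right)} = \frac{g + j}{-88 + j}$
$\frac{k{\left(-94,-20 \right)}}{-7414} = \frac{\frac{1}{-88 - 20} \left(-94 - 20\right)}{-7414} = \frac{1}{-108} \left(-114\right) \left(- \frac{1}{7414}\right) = \left(- \frac{1}{108}\right) \left(-114\right) \left(- \frac{1}{7414}\right) = \frac{19}{18} \left(- \frac{1}{7414}\right) = - \frac{19}{133452}$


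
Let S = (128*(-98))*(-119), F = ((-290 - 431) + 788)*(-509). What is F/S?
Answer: -34103/1492736 ≈ -0.022846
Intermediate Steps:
F = -34103 (F = (-721 + 788)*(-509) = 67*(-509) = -34103)
S = 1492736 (S = -12544*(-119) = 1492736)
F/S = -34103/1492736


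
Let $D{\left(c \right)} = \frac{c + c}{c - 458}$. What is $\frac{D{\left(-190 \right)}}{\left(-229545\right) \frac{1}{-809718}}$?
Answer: $\frac{2564107}{1239543} \approx 2.0686$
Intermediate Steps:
$D{\left(c \right)} = \frac{2 c}{-458 + c}$
$\frac{D{\left(-190 \right)}}{\left(-229545\right) \frac{1}{-809718}} = \frac{2 \left(-190\right) \frac{1}{-458 - 190}}{\left(-229545\right) \frac{1}{-809718}} = \frac{2 \left(-190\right) \frac{1}{-648}}{\left(-229545\right) \left(- \frac{1}{809718}\right)} = \frac{2 \left(-190\right) \left(- \frac{1}{648}\right)}{\frac{76515}{269906}} = \frac{95}{162} \cdot \frac{269906}{76515} = \frac{2564107}{1239543}$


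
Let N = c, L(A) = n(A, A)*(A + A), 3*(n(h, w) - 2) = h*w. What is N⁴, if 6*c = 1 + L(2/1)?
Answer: 3418801/104976 ≈ 32.567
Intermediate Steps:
n(h, w) = 2 + h*w/3 (n(h, w) = 2 + (h*w)/3 = 2 + h*w/3)
L(A) = 2*A*(2 + A²/3) (L(A) = (2 + A*A/3)*(A + A) = (2 + A²/3)*(2*A) = 2*A*(2 + A²/3))
c = 43/18 (c = (1 + 2*(2/1)*(6 + (2/1)²)/3)/6 = (1 + 2*(2*1)*(6 + (2*1)²)/3)/6 = (1 + (⅔)*2*(6 + 2²))/6 = (1 + (⅔)*2*(6 + 4))/6 = (1 + (⅔)*2*10)/6 = (1 + 40/3)/6 = (⅙)*(43/3) = 43/18 ≈ 2.3889)
N = 43/18 ≈ 2.3889
N⁴ = (43/18)⁴ = 3418801/104976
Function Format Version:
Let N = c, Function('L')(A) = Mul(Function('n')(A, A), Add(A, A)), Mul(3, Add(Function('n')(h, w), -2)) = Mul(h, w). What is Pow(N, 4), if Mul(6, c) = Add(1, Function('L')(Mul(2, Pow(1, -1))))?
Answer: Rational(3418801, 104976) ≈ 32.567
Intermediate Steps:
Function('n')(h, w) = Add(2, Mul(Rational(1, 3), h, w)) (Function('n')(h, w) = Add(2, Mul(Rational(1, 3), Mul(h, w))) = Add(2, Mul(Rational(1, 3), h, w)))
Function('L')(A) = Mul(2, A, Add(2, Mul(Rational(1, 3), Pow(A, 2)))) (Function('L')(A) = Mul(Add(2, Mul(Rational(1, 3), A, A)), Add(A, A)) = Mul(Add(2, Mul(Rational(1, 3), Pow(A, 2))), Mul(2, A)) = Mul(2, A, Add(2, Mul(Rational(1, 3), Pow(A, 2)))))
c = Rational(43, 18) (c = Mul(Rational(1, 6), Add(1, Mul(Rational(2, 3), Mul(2, Pow(1, -1)), Add(6, Pow(Mul(2, Pow(1, -1)), 2))))) = Mul(Rational(1, 6), Add(1, Mul(Rational(2, 3), Mul(2, 1), Add(6, Pow(Mul(2, 1), 2))))) = Mul(Rational(1, 6), Add(1, Mul(Rational(2, 3), 2, Add(6, Pow(2, 2))))) = Mul(Rational(1, 6), Add(1, Mul(Rational(2, 3), 2, Add(6, 4)))) = Mul(Rational(1, 6), Add(1, Mul(Rational(2, 3), 2, 10))) = Mul(Rational(1, 6), Add(1, Rational(40, 3))) = Mul(Rational(1, 6), Rational(43, 3)) = Rational(43, 18) ≈ 2.3889)
N = Rational(43, 18) ≈ 2.3889
Pow(N, 4) = Pow(Rational(43, 18), 4) = Rational(3418801, 104976)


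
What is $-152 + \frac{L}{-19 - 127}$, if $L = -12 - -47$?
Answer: $- \frac{22227}{146} \approx -152.24$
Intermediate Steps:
$L = 35$ ($L = -12 + 47 = 35$)
$-152 + \frac{L}{-19 - 127} = -152 + \frac{35}{-19 - 127} = -152 + \frac{35}{-146} = -152 + 35 \left(- \frac{1}{146}\right) = -152 - \frac{35}{146} = - \frac{22227}{146}$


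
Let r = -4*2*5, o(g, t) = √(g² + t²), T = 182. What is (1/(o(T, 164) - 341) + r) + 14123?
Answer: 792323322/56261 - 2*√15005/56261 ≈ 14083.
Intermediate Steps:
r = -40 (r = -8*5 = -40)
(1/(o(T, 164) - 341) + r) + 14123 = (1/(√(182² + 164²) - 341) - 40) + 14123 = (1/(√(33124 + 26896) - 341) - 40) + 14123 = (1/(√60020 - 341) - 40) + 14123 = (1/(2*√15005 - 341) - 40) + 14123 = (1/(-341 + 2*√15005) - 40) + 14123 = (-40 + 1/(-341 + 2*√15005)) + 14123 = 14083 + 1/(-341 + 2*√15005)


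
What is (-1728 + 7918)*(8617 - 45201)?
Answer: -226454960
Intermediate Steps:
(-1728 + 7918)*(8617 - 45201) = 6190*(-36584) = -226454960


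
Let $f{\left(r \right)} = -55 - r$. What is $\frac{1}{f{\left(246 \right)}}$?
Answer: $- \frac{1}{301} \approx -0.0033223$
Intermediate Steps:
$\frac{1}{f{\left(246 \right)}} = \frac{1}{-55 - 246} = \frac{1}{-301} = - \frac{1}{301}$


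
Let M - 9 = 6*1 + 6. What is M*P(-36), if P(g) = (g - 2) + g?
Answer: -1554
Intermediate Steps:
P(g) = -2 + 2*g (P(g) = (-2 + g) + g = -2 + 2*g)
M = 21 (M = 9 + (6*1 + 6) = 9 + (6 + 6) = 9 + 12 = 21)
M*P(-36) = 21*(-2 + 2*(-36)) = 21*(-2 - 72) = 21*(-74) = -1554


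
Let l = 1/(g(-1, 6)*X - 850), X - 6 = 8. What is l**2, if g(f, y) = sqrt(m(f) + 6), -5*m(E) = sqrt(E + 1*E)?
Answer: 25/(4*(2125 - 7*sqrt(5)*sqrt(30 - I*sqrt(2)))**2) ≈ 1.5029e-6 - 2.9777e-9*I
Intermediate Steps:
m(E) = -sqrt(2)*sqrt(E)/5 (m(E) = -sqrt(E + 1*E)/5 = -sqrt(E + E)/5 = -sqrt(2)*sqrt(E)/5)
g(f, y) = sqrt(6 - sqrt(2)*sqrt(f)/5) (g(f, y) = sqrt(-sqrt(2)*sqrt(f)/5 + 6) = sqrt(6 - sqrt(2)*sqrt(f)/5))
X = 14 (X = 6 + 8 = 14)
l = 1/(-850 + 14*sqrt(150 - 5*I*sqrt(2))/5) (l = 1/((sqrt(150 - 5*sqrt(2)*sqrt(-1))/5)*14 - 850) = 1/((sqrt(150 - 5*sqrt(2)*I)/5)*14 - 850) = 1/((sqrt(150 - 5*I*sqrt(2))/5)*14 - 850) = 1/(14*sqrt(150 - 5*I*sqrt(2))/5 - 850) = 1/(-850 + 14*sqrt(150 - 5*I*sqrt(2))/5) ≈ -0.0012259 + 1.21e-6*I)
l**2 = (5/(2*(-2125 + 7*sqrt(5)*sqrt(30 - I*sqrt(2)))))**2 = 25/(4*(-2125 + 7*sqrt(5)*sqrt(30 - I*sqrt(2)))**2)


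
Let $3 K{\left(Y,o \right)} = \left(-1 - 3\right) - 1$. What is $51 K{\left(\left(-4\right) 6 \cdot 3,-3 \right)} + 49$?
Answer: $-36$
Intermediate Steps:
$K{\left(Y,o \right)} = - \frac{5}{3}$ ($K{\left(Y,o \right)} = \frac{\left(-1 - 3\right) - 1}{3} = \frac{-4 - 1}{3} = \frac{1}{3} \left(-5\right) = - \frac{5}{3}$)
$51 K{\left(\left(-4\right) 6 \cdot 3,-3 \right)} + 49 = 51 \left(- \frac{5}{3}\right) + 49 = -85 + 49 = -36$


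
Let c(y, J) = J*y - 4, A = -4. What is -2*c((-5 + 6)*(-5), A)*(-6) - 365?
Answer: -173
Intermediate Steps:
c(y, J) = -4 + J*y
-2*c((-5 + 6)*(-5), A)*(-6) - 365 = -2*(-4 - 4*(-5 + 6)*(-5))*(-6) - 365 = -2*(-4 - 4*(-5))*(-6) - 365 = -2*(-4 + 20)*(-6) - 365 = -2*16*(-6) - 365 = -32*(-6) - 365 = 192 - 365 = -173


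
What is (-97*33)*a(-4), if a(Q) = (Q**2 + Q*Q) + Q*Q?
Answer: -153648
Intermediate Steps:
a(Q) = 3*Q**2 (a(Q) = (Q**2 + Q**2) + Q**2 = 2*Q**2 + Q**2 = 3*Q**2)
(-97*33)*a(-4) = (-97*33)*(3*(-4)**2) = -9603*16 = -3201*48 = -153648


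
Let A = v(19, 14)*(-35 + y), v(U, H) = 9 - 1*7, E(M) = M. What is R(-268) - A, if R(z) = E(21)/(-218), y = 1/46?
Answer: 350279/5014 ≈ 69.860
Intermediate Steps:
v(U, H) = 2 (v(U, H) = 9 - 7 = 2)
y = 1/46 ≈ 0.021739
A = -1609/23 (A = 2*(-35 + 1/46) = 2*(-1609/46) = -1609/23 ≈ -69.957)
R(z) = -21/218 (R(z) = 21/(-218) = 21*(-1/218) = -21/218)
R(-268) - A = -21/218 - 1*(-1609/23) = -21/218 + 1609/23 = 350279/5014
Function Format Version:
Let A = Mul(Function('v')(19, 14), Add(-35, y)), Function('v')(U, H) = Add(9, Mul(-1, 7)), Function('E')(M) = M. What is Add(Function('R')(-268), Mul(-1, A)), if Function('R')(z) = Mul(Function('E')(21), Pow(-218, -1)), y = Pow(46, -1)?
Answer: Rational(350279, 5014) ≈ 69.860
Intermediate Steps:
Function('v')(U, H) = 2 (Function('v')(U, H) = Add(9, -7) = 2)
y = Rational(1, 46) ≈ 0.021739
A = Rational(-1609, 23) (A = Mul(2, Add(-35, Rational(1, 46))) = Mul(2, Rational(-1609, 46)) = Rational(-1609, 23) ≈ -69.957)
Function('R')(z) = Rational(-21, 218) (Function('R')(z) = Mul(21, Pow(-218, -1)) = Mul(21, Rational(-1, 218)) = Rational(-21, 218))
Add(Function('R')(-268), Mul(-1, A)) = Add(Rational(-21, 218), Mul(-1, Rational(-1609, 23))) = Add(Rational(-21, 218), Rational(1609, 23)) = Rational(350279, 5014)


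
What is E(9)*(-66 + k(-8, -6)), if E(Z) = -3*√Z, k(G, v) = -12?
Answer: 702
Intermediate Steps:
E(9)*(-66 + k(-8, -6)) = (-3*√9)*(-66 - 12) = -3*3*(-78) = -9*(-78) = 702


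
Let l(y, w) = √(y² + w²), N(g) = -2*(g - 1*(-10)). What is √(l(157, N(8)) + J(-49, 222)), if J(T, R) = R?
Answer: √(222 + √25945) ≈ 19.572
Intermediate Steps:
N(g) = -20 - 2*g (N(g) = -2*(g + 10) = -2*(10 + g) = -20 - 2*g)
l(y, w) = √(w² + y²)
√(l(157, N(8)) + J(-49, 222)) = √(√((-20 - 2*8)² + 157²) + 222) = √(√((-20 - 16)² + 24649) + 222) = √(√((-36)² + 24649) + 222) = √(√(1296 + 24649) + 222) = √(√25945 + 222) = √(222 + √25945)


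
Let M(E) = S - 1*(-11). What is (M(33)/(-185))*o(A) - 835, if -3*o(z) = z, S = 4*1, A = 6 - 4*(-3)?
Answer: -30877/37 ≈ -834.51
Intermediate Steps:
A = 18 (A = 6 + 12 = 18)
S = 4
M(E) = 15 (M(E) = 4 - 1*(-11) = 4 + 11 = 15)
o(z) = -z/3
(M(33)/(-185))*o(A) - 835 = (15/(-185))*(-⅓*18) - 835 = (15*(-1/185))*(-6) - 835 = -3/37*(-6) - 835 = 18/37 - 835 = -30877/37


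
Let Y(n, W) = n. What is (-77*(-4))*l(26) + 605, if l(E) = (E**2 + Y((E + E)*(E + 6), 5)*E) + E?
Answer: 13542133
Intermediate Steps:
l(E) = E + E**2 + 2*E**2*(6 + E) (l(E) = (E**2 + ((E + E)*(E + 6))*E) + E = (E**2 + ((2*E)*(6 + E))*E) + E = (E**2 + (2*E*(6 + E))*E) + E = (E**2 + 2*E**2*(6 + E)) + E = E + E**2 + 2*E**2*(6 + E))
(-77*(-4))*l(26) + 605 = (-77*(-4))*(26*(1 + 26 + 2*26*(6 + 26))) + 605 = 308*(26*(1 + 26 + 2*26*32)) + 605 = 308*(26*(1 + 26 + 1664)) + 605 = 308*(26*1691) + 605 = 308*43966 + 605 = 13541528 + 605 = 13542133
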